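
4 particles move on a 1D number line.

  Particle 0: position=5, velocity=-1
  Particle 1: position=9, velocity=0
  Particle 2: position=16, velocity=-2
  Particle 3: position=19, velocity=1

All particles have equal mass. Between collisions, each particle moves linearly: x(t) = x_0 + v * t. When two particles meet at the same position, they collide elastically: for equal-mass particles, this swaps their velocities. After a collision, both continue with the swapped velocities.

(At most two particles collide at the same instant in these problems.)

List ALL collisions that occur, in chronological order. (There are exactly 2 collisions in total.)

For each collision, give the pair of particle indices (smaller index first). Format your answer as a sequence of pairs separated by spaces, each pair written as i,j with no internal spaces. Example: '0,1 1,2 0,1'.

Answer: 1,2 0,1

Derivation:
Collision at t=7/2: particles 1 and 2 swap velocities; positions: p0=3/2 p1=9 p2=9 p3=45/2; velocities now: v0=-1 v1=-2 v2=0 v3=1
Collision at t=11: particles 0 and 1 swap velocities; positions: p0=-6 p1=-6 p2=9 p3=30; velocities now: v0=-2 v1=-1 v2=0 v3=1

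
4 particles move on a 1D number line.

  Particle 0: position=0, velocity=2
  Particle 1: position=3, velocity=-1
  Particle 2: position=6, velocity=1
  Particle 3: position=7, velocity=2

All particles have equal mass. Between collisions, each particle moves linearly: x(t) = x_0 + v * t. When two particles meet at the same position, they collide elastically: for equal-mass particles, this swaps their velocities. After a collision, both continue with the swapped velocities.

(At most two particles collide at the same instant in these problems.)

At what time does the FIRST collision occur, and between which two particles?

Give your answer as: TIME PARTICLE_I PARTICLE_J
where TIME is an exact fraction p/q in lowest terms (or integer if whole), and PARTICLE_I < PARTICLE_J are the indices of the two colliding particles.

Pair (0,1): pos 0,3 vel 2,-1 -> gap=3, closing at 3/unit, collide at t=1
Pair (1,2): pos 3,6 vel -1,1 -> not approaching (rel speed -2 <= 0)
Pair (2,3): pos 6,7 vel 1,2 -> not approaching (rel speed -1 <= 0)
Earliest collision: t=1 between 0 and 1

Answer: 1 0 1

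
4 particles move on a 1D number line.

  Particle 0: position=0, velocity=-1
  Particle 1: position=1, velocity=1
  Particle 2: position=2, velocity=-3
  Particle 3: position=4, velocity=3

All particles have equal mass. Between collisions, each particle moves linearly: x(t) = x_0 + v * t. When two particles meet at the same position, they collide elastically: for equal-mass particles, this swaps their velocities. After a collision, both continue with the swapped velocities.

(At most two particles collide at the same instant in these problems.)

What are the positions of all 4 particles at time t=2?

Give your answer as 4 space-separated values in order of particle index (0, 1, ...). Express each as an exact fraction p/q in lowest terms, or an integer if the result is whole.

Answer: -4 -2 3 10

Derivation:
Collision at t=1/4: particles 1 and 2 swap velocities; positions: p0=-1/4 p1=5/4 p2=5/4 p3=19/4; velocities now: v0=-1 v1=-3 v2=1 v3=3
Collision at t=1: particles 0 and 1 swap velocities; positions: p0=-1 p1=-1 p2=2 p3=7; velocities now: v0=-3 v1=-1 v2=1 v3=3
Advance to t=2 (no further collisions before then); velocities: v0=-3 v1=-1 v2=1 v3=3; positions = -4 -2 3 10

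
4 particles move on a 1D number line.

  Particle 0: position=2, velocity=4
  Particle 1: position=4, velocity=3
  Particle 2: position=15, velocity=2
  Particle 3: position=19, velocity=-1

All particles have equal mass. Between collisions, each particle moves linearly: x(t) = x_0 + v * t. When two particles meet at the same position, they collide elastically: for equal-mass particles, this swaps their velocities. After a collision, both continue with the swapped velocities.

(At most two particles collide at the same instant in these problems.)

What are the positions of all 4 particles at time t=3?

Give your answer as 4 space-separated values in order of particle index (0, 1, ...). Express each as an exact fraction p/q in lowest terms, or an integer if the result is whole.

Collision at t=4/3: particles 2 and 3 swap velocities; positions: p0=22/3 p1=8 p2=53/3 p3=53/3; velocities now: v0=4 v1=3 v2=-1 v3=2
Collision at t=2: particles 0 and 1 swap velocities; positions: p0=10 p1=10 p2=17 p3=19; velocities now: v0=3 v1=4 v2=-1 v3=2
Advance to t=3 (no further collisions before then); velocities: v0=3 v1=4 v2=-1 v3=2; positions = 13 14 16 21

Answer: 13 14 16 21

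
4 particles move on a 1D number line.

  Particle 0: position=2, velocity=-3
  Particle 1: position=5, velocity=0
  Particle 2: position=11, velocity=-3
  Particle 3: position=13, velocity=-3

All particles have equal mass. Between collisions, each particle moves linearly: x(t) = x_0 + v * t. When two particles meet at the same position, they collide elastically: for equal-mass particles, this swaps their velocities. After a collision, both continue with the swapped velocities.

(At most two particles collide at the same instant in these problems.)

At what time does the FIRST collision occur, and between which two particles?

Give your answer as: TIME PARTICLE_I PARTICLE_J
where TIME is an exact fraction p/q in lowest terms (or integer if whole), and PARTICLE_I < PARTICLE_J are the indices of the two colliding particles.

Pair (0,1): pos 2,5 vel -3,0 -> not approaching (rel speed -3 <= 0)
Pair (1,2): pos 5,11 vel 0,-3 -> gap=6, closing at 3/unit, collide at t=2
Pair (2,3): pos 11,13 vel -3,-3 -> not approaching (rel speed 0 <= 0)
Earliest collision: t=2 between 1 and 2

Answer: 2 1 2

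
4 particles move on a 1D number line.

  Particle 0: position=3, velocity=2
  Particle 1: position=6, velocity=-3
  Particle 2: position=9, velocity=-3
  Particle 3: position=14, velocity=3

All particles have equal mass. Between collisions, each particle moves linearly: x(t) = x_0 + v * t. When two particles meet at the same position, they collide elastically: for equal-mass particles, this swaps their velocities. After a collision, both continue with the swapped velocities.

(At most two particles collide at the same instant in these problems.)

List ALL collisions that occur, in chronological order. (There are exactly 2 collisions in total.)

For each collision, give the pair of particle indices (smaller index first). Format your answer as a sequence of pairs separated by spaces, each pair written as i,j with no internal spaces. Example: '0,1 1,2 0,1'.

Collision at t=3/5: particles 0 and 1 swap velocities; positions: p0=21/5 p1=21/5 p2=36/5 p3=79/5; velocities now: v0=-3 v1=2 v2=-3 v3=3
Collision at t=6/5: particles 1 and 2 swap velocities; positions: p0=12/5 p1=27/5 p2=27/5 p3=88/5; velocities now: v0=-3 v1=-3 v2=2 v3=3

Answer: 0,1 1,2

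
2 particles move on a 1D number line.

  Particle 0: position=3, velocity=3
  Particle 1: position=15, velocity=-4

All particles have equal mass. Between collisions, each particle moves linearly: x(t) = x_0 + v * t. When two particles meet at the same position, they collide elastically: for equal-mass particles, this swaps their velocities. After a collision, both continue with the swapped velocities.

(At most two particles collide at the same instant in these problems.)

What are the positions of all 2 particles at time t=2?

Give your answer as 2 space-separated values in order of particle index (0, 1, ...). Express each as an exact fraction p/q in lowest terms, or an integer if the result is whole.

Answer: 7 9

Derivation:
Collision at t=12/7: particles 0 and 1 swap velocities; positions: p0=57/7 p1=57/7; velocities now: v0=-4 v1=3
Advance to t=2 (no further collisions before then); velocities: v0=-4 v1=3; positions = 7 9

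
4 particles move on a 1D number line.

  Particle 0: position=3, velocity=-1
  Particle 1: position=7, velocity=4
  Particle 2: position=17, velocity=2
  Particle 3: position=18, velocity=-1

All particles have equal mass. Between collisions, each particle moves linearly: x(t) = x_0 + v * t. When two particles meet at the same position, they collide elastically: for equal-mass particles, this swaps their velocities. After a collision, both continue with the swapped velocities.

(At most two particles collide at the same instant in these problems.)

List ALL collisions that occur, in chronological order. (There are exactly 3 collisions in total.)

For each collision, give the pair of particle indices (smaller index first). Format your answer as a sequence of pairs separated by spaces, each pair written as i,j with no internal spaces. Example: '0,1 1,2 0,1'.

Answer: 2,3 1,2 2,3

Derivation:
Collision at t=1/3: particles 2 and 3 swap velocities; positions: p0=8/3 p1=25/3 p2=53/3 p3=53/3; velocities now: v0=-1 v1=4 v2=-1 v3=2
Collision at t=11/5: particles 1 and 2 swap velocities; positions: p0=4/5 p1=79/5 p2=79/5 p3=107/5; velocities now: v0=-1 v1=-1 v2=4 v3=2
Collision at t=5: particles 2 and 3 swap velocities; positions: p0=-2 p1=13 p2=27 p3=27; velocities now: v0=-1 v1=-1 v2=2 v3=4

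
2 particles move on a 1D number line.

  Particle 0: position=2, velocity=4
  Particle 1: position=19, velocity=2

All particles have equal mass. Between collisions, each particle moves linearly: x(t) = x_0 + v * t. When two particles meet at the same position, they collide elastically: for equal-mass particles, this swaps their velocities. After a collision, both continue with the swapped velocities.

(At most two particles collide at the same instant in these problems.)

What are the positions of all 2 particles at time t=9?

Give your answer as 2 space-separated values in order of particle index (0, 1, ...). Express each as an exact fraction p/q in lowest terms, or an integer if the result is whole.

Collision at t=17/2: particles 0 and 1 swap velocities; positions: p0=36 p1=36; velocities now: v0=2 v1=4
Advance to t=9 (no further collisions before then); velocities: v0=2 v1=4; positions = 37 38

Answer: 37 38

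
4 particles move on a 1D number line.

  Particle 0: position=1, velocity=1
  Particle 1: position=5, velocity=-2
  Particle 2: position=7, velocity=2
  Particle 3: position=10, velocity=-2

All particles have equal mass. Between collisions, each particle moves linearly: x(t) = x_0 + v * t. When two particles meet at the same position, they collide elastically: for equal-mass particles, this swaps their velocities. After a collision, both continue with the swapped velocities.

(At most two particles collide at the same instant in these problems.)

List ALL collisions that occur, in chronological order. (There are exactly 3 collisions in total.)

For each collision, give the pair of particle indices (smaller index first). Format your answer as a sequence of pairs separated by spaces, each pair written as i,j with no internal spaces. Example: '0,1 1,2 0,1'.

Answer: 2,3 0,1 1,2

Derivation:
Collision at t=3/4: particles 2 and 3 swap velocities; positions: p0=7/4 p1=7/2 p2=17/2 p3=17/2; velocities now: v0=1 v1=-2 v2=-2 v3=2
Collision at t=4/3: particles 0 and 1 swap velocities; positions: p0=7/3 p1=7/3 p2=22/3 p3=29/3; velocities now: v0=-2 v1=1 v2=-2 v3=2
Collision at t=3: particles 1 and 2 swap velocities; positions: p0=-1 p1=4 p2=4 p3=13; velocities now: v0=-2 v1=-2 v2=1 v3=2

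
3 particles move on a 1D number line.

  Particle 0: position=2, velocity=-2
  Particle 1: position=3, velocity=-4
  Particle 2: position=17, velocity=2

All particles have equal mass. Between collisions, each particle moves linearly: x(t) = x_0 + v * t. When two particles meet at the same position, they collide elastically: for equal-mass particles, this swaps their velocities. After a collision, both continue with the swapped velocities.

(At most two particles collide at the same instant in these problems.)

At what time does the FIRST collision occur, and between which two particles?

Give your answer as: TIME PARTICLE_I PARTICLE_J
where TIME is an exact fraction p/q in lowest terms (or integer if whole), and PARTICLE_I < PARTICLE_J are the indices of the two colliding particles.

Answer: 1/2 0 1

Derivation:
Pair (0,1): pos 2,3 vel -2,-4 -> gap=1, closing at 2/unit, collide at t=1/2
Pair (1,2): pos 3,17 vel -4,2 -> not approaching (rel speed -6 <= 0)
Earliest collision: t=1/2 between 0 and 1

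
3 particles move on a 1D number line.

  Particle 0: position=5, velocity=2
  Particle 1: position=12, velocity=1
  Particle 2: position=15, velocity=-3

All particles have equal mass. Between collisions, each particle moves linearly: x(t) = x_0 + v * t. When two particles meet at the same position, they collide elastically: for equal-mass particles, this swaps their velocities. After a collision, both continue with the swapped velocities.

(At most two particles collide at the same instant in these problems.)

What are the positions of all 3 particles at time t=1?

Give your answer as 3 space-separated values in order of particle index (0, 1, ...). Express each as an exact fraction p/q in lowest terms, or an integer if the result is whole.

Collision at t=3/4: particles 1 and 2 swap velocities; positions: p0=13/2 p1=51/4 p2=51/4; velocities now: v0=2 v1=-3 v2=1
Advance to t=1 (no further collisions before then); velocities: v0=2 v1=-3 v2=1; positions = 7 12 13

Answer: 7 12 13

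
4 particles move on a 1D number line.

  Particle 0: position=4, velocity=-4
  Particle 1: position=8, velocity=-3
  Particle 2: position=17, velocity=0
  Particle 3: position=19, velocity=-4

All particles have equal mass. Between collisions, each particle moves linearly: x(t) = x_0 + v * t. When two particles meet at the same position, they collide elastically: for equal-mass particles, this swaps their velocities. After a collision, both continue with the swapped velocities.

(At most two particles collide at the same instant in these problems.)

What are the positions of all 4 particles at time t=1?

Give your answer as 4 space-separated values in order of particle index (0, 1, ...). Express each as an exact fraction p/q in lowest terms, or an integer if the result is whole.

Collision at t=1/2: particles 2 and 3 swap velocities; positions: p0=2 p1=13/2 p2=17 p3=17; velocities now: v0=-4 v1=-3 v2=-4 v3=0
Advance to t=1 (no further collisions before then); velocities: v0=-4 v1=-3 v2=-4 v3=0; positions = 0 5 15 17

Answer: 0 5 15 17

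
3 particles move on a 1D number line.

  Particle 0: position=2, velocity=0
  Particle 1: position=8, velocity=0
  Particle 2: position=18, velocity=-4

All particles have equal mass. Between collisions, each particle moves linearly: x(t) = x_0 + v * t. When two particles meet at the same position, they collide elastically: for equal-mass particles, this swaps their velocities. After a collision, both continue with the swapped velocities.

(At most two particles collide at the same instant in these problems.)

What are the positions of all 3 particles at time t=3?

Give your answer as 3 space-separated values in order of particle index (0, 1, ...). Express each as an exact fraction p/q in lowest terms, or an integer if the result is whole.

Answer: 2 6 8

Derivation:
Collision at t=5/2: particles 1 and 2 swap velocities; positions: p0=2 p1=8 p2=8; velocities now: v0=0 v1=-4 v2=0
Advance to t=3 (no further collisions before then); velocities: v0=0 v1=-4 v2=0; positions = 2 6 8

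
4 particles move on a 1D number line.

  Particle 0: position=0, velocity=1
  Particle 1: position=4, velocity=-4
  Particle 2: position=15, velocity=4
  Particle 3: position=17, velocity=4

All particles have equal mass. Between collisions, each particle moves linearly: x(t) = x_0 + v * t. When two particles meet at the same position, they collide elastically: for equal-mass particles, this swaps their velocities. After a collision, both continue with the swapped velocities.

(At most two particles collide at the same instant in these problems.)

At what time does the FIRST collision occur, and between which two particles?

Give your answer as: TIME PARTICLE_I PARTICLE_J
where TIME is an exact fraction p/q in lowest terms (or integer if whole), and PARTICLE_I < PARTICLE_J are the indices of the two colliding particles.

Pair (0,1): pos 0,4 vel 1,-4 -> gap=4, closing at 5/unit, collide at t=4/5
Pair (1,2): pos 4,15 vel -4,4 -> not approaching (rel speed -8 <= 0)
Pair (2,3): pos 15,17 vel 4,4 -> not approaching (rel speed 0 <= 0)
Earliest collision: t=4/5 between 0 and 1

Answer: 4/5 0 1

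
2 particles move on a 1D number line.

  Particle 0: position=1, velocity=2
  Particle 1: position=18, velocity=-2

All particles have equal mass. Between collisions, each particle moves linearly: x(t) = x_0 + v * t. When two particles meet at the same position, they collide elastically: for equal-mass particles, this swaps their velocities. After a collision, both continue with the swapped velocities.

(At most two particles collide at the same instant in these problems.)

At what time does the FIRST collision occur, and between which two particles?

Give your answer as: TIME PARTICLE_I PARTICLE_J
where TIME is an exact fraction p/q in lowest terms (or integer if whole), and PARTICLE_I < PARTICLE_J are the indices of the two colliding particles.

Pair (0,1): pos 1,18 vel 2,-2 -> gap=17, closing at 4/unit, collide at t=17/4
Earliest collision: t=17/4 between 0 and 1

Answer: 17/4 0 1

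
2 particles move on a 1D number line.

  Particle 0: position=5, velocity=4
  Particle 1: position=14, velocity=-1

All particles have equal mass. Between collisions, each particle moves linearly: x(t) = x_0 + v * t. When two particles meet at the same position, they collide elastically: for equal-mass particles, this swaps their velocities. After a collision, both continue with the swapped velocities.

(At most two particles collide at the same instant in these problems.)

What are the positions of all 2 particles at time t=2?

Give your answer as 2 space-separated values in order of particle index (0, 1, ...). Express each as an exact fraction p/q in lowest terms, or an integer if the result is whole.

Answer: 12 13

Derivation:
Collision at t=9/5: particles 0 and 1 swap velocities; positions: p0=61/5 p1=61/5; velocities now: v0=-1 v1=4
Advance to t=2 (no further collisions before then); velocities: v0=-1 v1=4; positions = 12 13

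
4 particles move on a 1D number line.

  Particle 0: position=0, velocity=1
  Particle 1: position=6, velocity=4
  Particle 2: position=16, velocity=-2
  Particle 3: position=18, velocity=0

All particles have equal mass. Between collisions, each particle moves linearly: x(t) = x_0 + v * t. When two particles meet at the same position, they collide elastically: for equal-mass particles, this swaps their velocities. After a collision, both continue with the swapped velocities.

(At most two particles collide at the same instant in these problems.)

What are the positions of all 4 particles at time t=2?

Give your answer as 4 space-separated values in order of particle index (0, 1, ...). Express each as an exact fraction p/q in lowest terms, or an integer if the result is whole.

Answer: 2 12 14 18

Derivation:
Collision at t=5/3: particles 1 and 2 swap velocities; positions: p0=5/3 p1=38/3 p2=38/3 p3=18; velocities now: v0=1 v1=-2 v2=4 v3=0
Advance to t=2 (no further collisions before then); velocities: v0=1 v1=-2 v2=4 v3=0; positions = 2 12 14 18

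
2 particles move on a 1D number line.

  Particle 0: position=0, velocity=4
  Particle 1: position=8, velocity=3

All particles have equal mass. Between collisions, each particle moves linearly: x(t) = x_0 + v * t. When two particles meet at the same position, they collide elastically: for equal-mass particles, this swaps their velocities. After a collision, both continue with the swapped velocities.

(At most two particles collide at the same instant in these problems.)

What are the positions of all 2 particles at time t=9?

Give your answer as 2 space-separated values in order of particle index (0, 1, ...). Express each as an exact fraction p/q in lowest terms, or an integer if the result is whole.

Answer: 35 36

Derivation:
Collision at t=8: particles 0 and 1 swap velocities; positions: p0=32 p1=32; velocities now: v0=3 v1=4
Advance to t=9 (no further collisions before then); velocities: v0=3 v1=4; positions = 35 36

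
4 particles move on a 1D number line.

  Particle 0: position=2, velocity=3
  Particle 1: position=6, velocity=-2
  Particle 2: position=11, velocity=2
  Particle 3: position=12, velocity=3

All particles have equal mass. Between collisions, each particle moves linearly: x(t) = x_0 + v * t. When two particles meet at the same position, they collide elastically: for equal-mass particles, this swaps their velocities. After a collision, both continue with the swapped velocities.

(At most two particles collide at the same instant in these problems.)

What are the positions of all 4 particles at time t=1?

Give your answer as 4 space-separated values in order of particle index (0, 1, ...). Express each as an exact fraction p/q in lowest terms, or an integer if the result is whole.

Collision at t=4/5: particles 0 and 1 swap velocities; positions: p0=22/5 p1=22/5 p2=63/5 p3=72/5; velocities now: v0=-2 v1=3 v2=2 v3=3
Advance to t=1 (no further collisions before then); velocities: v0=-2 v1=3 v2=2 v3=3; positions = 4 5 13 15

Answer: 4 5 13 15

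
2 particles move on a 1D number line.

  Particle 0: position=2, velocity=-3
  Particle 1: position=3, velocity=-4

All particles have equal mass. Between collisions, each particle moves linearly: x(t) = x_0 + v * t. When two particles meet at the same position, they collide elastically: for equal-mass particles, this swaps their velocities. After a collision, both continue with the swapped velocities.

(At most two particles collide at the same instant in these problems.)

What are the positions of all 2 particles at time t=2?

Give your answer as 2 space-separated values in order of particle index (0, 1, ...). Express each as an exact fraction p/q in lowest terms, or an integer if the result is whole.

Collision at t=1: particles 0 and 1 swap velocities; positions: p0=-1 p1=-1; velocities now: v0=-4 v1=-3
Advance to t=2 (no further collisions before then); velocities: v0=-4 v1=-3; positions = -5 -4

Answer: -5 -4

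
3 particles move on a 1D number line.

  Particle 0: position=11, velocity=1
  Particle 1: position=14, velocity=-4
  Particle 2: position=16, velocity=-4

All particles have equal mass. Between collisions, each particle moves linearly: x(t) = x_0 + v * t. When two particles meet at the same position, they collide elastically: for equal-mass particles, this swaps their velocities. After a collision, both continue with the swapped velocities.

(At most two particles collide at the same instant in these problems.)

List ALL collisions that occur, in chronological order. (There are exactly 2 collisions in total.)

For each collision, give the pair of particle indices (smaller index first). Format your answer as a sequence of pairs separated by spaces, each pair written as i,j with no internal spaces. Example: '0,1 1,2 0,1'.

Answer: 0,1 1,2

Derivation:
Collision at t=3/5: particles 0 and 1 swap velocities; positions: p0=58/5 p1=58/5 p2=68/5; velocities now: v0=-4 v1=1 v2=-4
Collision at t=1: particles 1 and 2 swap velocities; positions: p0=10 p1=12 p2=12; velocities now: v0=-4 v1=-4 v2=1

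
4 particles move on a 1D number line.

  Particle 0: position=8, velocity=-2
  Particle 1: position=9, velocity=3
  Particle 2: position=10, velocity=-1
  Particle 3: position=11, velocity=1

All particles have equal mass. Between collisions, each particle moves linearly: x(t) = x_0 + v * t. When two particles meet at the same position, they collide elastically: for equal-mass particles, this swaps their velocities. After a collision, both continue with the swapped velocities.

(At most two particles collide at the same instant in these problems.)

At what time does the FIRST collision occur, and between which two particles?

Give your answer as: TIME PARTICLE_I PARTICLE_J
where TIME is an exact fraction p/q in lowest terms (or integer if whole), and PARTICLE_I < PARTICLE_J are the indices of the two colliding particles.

Pair (0,1): pos 8,9 vel -2,3 -> not approaching (rel speed -5 <= 0)
Pair (1,2): pos 9,10 vel 3,-1 -> gap=1, closing at 4/unit, collide at t=1/4
Pair (2,3): pos 10,11 vel -1,1 -> not approaching (rel speed -2 <= 0)
Earliest collision: t=1/4 between 1 and 2

Answer: 1/4 1 2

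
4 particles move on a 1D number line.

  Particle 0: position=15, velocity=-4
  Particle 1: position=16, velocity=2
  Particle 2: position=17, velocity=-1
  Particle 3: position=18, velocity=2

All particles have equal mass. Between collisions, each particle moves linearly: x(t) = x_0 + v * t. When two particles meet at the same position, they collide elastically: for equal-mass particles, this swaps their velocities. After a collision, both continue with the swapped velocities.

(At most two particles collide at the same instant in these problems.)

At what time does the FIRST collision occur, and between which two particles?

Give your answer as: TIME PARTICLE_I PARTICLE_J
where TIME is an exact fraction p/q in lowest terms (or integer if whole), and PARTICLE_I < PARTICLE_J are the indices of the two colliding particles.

Pair (0,1): pos 15,16 vel -4,2 -> not approaching (rel speed -6 <= 0)
Pair (1,2): pos 16,17 vel 2,-1 -> gap=1, closing at 3/unit, collide at t=1/3
Pair (2,3): pos 17,18 vel -1,2 -> not approaching (rel speed -3 <= 0)
Earliest collision: t=1/3 between 1 and 2

Answer: 1/3 1 2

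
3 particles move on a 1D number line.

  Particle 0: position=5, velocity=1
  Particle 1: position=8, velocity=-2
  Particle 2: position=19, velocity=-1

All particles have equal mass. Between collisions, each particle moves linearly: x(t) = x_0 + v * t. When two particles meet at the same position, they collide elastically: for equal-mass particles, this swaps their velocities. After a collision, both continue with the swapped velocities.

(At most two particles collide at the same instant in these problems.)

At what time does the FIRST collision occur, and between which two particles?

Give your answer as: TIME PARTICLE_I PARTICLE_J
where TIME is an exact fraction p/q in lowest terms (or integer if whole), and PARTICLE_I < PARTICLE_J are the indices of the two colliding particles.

Answer: 1 0 1

Derivation:
Pair (0,1): pos 5,8 vel 1,-2 -> gap=3, closing at 3/unit, collide at t=1
Pair (1,2): pos 8,19 vel -2,-1 -> not approaching (rel speed -1 <= 0)
Earliest collision: t=1 between 0 and 1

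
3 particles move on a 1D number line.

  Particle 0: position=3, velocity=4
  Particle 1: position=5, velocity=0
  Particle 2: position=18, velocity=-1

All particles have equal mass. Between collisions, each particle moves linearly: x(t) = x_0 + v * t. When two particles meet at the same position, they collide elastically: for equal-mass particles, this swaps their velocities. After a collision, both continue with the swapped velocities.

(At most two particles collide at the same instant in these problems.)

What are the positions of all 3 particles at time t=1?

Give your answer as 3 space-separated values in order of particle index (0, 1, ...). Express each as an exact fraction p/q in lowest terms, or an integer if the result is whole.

Collision at t=1/2: particles 0 and 1 swap velocities; positions: p0=5 p1=5 p2=35/2; velocities now: v0=0 v1=4 v2=-1
Advance to t=1 (no further collisions before then); velocities: v0=0 v1=4 v2=-1; positions = 5 7 17

Answer: 5 7 17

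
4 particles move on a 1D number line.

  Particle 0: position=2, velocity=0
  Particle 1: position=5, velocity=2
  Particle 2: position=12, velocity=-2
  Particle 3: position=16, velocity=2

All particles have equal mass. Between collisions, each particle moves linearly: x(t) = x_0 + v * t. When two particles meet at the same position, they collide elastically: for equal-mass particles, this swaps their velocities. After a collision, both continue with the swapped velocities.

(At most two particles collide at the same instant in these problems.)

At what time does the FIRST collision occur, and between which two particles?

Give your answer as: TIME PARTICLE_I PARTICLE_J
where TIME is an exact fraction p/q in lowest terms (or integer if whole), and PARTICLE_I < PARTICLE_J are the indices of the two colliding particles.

Answer: 7/4 1 2

Derivation:
Pair (0,1): pos 2,5 vel 0,2 -> not approaching (rel speed -2 <= 0)
Pair (1,2): pos 5,12 vel 2,-2 -> gap=7, closing at 4/unit, collide at t=7/4
Pair (2,3): pos 12,16 vel -2,2 -> not approaching (rel speed -4 <= 0)
Earliest collision: t=7/4 between 1 and 2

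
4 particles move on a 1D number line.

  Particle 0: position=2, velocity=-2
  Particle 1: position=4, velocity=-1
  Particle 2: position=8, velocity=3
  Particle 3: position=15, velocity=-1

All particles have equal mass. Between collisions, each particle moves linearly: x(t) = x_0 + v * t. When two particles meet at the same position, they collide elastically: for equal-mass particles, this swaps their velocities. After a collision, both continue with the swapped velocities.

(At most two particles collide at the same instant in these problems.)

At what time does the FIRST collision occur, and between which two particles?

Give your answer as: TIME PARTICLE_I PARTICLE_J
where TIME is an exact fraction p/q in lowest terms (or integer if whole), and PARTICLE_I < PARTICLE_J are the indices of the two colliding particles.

Answer: 7/4 2 3

Derivation:
Pair (0,1): pos 2,4 vel -2,-1 -> not approaching (rel speed -1 <= 0)
Pair (1,2): pos 4,8 vel -1,3 -> not approaching (rel speed -4 <= 0)
Pair (2,3): pos 8,15 vel 3,-1 -> gap=7, closing at 4/unit, collide at t=7/4
Earliest collision: t=7/4 between 2 and 3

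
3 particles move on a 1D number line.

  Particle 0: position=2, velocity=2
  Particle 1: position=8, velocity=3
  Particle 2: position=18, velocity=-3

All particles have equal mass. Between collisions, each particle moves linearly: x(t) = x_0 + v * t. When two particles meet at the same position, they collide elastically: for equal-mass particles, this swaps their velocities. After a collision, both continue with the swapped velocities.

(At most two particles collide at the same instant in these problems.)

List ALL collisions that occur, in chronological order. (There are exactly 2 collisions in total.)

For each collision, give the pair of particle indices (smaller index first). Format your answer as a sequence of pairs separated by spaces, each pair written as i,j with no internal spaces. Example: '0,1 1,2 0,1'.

Answer: 1,2 0,1

Derivation:
Collision at t=5/3: particles 1 and 2 swap velocities; positions: p0=16/3 p1=13 p2=13; velocities now: v0=2 v1=-3 v2=3
Collision at t=16/5: particles 0 and 1 swap velocities; positions: p0=42/5 p1=42/5 p2=88/5; velocities now: v0=-3 v1=2 v2=3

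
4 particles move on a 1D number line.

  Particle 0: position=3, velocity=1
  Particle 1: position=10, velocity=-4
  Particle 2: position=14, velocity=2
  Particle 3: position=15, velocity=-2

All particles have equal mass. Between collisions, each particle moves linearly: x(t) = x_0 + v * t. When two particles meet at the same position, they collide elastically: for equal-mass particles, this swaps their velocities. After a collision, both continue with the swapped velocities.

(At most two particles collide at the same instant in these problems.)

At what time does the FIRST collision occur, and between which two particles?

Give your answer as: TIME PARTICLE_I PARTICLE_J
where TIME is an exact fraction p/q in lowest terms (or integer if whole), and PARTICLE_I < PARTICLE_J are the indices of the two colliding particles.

Pair (0,1): pos 3,10 vel 1,-4 -> gap=7, closing at 5/unit, collide at t=7/5
Pair (1,2): pos 10,14 vel -4,2 -> not approaching (rel speed -6 <= 0)
Pair (2,3): pos 14,15 vel 2,-2 -> gap=1, closing at 4/unit, collide at t=1/4
Earliest collision: t=1/4 between 2 and 3

Answer: 1/4 2 3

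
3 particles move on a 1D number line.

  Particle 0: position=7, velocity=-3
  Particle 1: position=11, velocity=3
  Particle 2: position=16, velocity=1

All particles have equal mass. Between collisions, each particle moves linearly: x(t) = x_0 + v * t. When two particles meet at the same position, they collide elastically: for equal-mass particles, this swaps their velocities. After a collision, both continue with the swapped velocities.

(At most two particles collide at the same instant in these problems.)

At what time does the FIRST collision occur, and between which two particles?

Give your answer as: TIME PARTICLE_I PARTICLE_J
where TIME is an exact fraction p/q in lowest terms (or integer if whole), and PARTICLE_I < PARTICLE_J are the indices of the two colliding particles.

Answer: 5/2 1 2

Derivation:
Pair (0,1): pos 7,11 vel -3,3 -> not approaching (rel speed -6 <= 0)
Pair (1,2): pos 11,16 vel 3,1 -> gap=5, closing at 2/unit, collide at t=5/2
Earliest collision: t=5/2 between 1 and 2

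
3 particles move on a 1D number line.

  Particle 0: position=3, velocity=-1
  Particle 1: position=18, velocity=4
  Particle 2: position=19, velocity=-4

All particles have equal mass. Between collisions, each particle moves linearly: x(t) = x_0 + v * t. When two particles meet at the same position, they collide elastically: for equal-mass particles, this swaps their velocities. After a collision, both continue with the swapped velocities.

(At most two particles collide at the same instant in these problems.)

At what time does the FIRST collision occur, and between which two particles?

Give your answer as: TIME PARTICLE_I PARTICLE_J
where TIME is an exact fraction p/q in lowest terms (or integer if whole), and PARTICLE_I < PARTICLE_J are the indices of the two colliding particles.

Pair (0,1): pos 3,18 vel -1,4 -> not approaching (rel speed -5 <= 0)
Pair (1,2): pos 18,19 vel 4,-4 -> gap=1, closing at 8/unit, collide at t=1/8
Earliest collision: t=1/8 between 1 and 2

Answer: 1/8 1 2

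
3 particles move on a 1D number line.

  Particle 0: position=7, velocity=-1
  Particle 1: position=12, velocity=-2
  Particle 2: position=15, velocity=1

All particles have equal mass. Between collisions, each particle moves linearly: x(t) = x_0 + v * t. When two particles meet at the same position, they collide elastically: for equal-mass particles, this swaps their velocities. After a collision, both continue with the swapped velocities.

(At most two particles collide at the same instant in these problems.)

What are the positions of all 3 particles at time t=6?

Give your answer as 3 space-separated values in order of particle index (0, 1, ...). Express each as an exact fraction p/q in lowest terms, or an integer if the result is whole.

Answer: 0 1 21

Derivation:
Collision at t=5: particles 0 and 1 swap velocities; positions: p0=2 p1=2 p2=20; velocities now: v0=-2 v1=-1 v2=1
Advance to t=6 (no further collisions before then); velocities: v0=-2 v1=-1 v2=1; positions = 0 1 21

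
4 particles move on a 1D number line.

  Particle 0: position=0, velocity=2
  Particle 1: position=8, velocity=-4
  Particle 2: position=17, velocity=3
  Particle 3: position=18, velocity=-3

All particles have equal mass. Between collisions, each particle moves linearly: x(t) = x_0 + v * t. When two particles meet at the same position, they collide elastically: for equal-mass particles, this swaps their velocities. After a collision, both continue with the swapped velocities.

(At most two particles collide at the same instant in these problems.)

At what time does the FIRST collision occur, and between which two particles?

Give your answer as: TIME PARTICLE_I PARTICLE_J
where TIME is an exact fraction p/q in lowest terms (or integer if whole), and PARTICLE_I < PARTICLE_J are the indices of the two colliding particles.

Pair (0,1): pos 0,8 vel 2,-4 -> gap=8, closing at 6/unit, collide at t=4/3
Pair (1,2): pos 8,17 vel -4,3 -> not approaching (rel speed -7 <= 0)
Pair (2,3): pos 17,18 vel 3,-3 -> gap=1, closing at 6/unit, collide at t=1/6
Earliest collision: t=1/6 between 2 and 3

Answer: 1/6 2 3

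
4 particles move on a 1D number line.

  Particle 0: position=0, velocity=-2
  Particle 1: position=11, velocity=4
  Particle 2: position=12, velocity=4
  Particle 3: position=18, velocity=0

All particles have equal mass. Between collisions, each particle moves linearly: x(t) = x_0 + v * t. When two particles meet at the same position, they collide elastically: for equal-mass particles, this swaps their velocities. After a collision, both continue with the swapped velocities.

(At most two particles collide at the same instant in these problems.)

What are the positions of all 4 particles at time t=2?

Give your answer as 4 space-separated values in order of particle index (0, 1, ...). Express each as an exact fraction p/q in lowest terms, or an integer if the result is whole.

Collision at t=3/2: particles 2 and 3 swap velocities; positions: p0=-3 p1=17 p2=18 p3=18; velocities now: v0=-2 v1=4 v2=0 v3=4
Collision at t=7/4: particles 1 and 2 swap velocities; positions: p0=-7/2 p1=18 p2=18 p3=19; velocities now: v0=-2 v1=0 v2=4 v3=4
Advance to t=2 (no further collisions before then); velocities: v0=-2 v1=0 v2=4 v3=4; positions = -4 18 19 20

Answer: -4 18 19 20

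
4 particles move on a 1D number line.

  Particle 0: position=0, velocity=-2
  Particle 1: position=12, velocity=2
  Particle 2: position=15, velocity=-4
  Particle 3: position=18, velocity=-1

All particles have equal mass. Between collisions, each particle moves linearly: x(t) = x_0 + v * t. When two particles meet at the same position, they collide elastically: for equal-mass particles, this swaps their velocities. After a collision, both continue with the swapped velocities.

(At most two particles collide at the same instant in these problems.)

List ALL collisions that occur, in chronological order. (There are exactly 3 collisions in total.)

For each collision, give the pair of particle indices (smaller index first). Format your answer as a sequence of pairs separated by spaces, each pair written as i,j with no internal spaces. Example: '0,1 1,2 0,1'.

Answer: 1,2 2,3 0,1

Derivation:
Collision at t=1/2: particles 1 and 2 swap velocities; positions: p0=-1 p1=13 p2=13 p3=35/2; velocities now: v0=-2 v1=-4 v2=2 v3=-1
Collision at t=2: particles 2 and 3 swap velocities; positions: p0=-4 p1=7 p2=16 p3=16; velocities now: v0=-2 v1=-4 v2=-1 v3=2
Collision at t=15/2: particles 0 and 1 swap velocities; positions: p0=-15 p1=-15 p2=21/2 p3=27; velocities now: v0=-4 v1=-2 v2=-1 v3=2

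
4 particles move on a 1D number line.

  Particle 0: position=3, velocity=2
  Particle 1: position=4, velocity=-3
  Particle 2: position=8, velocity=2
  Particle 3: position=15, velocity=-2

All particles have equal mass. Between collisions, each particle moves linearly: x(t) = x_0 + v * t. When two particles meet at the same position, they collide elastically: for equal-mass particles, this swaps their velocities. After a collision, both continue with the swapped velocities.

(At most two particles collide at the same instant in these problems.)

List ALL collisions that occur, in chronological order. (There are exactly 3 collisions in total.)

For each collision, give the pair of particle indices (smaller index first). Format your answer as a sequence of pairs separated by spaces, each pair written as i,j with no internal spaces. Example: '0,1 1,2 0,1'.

Answer: 0,1 2,3 1,2

Derivation:
Collision at t=1/5: particles 0 and 1 swap velocities; positions: p0=17/5 p1=17/5 p2=42/5 p3=73/5; velocities now: v0=-3 v1=2 v2=2 v3=-2
Collision at t=7/4: particles 2 and 3 swap velocities; positions: p0=-5/4 p1=13/2 p2=23/2 p3=23/2; velocities now: v0=-3 v1=2 v2=-2 v3=2
Collision at t=3: particles 1 and 2 swap velocities; positions: p0=-5 p1=9 p2=9 p3=14; velocities now: v0=-3 v1=-2 v2=2 v3=2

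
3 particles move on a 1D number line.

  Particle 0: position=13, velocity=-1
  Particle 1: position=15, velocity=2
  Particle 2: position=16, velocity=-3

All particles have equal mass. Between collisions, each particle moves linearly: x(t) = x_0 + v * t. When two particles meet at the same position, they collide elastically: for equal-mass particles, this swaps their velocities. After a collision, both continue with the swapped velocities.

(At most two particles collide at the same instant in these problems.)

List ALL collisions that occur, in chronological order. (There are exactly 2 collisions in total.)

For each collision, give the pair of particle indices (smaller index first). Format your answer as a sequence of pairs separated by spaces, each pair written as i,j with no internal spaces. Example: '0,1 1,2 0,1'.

Answer: 1,2 0,1

Derivation:
Collision at t=1/5: particles 1 and 2 swap velocities; positions: p0=64/5 p1=77/5 p2=77/5; velocities now: v0=-1 v1=-3 v2=2
Collision at t=3/2: particles 0 and 1 swap velocities; positions: p0=23/2 p1=23/2 p2=18; velocities now: v0=-3 v1=-1 v2=2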